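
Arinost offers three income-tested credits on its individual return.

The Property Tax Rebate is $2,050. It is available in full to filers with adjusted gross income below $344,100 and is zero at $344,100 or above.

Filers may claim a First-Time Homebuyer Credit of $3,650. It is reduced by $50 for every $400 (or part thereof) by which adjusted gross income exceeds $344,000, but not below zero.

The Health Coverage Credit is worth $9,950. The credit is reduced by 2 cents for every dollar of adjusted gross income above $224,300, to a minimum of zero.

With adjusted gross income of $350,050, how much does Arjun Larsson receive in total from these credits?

Property Tax Rebate: $350,050 meets or exceeds the $344,100 cutoff, so the credit is $0.
First-Time Homebuyer Credit: income exceeds $344,000 by $6,050, which is 16 full-or-partial $400 increments; reduction = 16 × $50 = $800, leaving $2,850.
Health Coverage Credit: 2% of the $125,750 excess over $224,300 is $2,515; credit = $9,950 − $2,515 = $7,435.
Total: $0 + $2,850 + $7,435 = $10,285.

$10,285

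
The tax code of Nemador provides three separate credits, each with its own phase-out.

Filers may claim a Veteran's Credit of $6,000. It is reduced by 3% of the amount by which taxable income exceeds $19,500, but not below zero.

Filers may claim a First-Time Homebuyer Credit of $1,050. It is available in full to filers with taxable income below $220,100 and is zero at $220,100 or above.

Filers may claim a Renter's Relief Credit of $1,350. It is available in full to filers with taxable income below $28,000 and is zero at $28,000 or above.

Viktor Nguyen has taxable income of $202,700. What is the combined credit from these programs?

Veteran's Credit: 3% of the $183,200 excess over $19,500 is $5,496; credit = $6,000 − $5,496 = $504.
First-Time Homebuyer Credit: $202,700 is below the $220,100 cutoff, so the full $1,050 applies.
Renter's Relief Credit: $202,700 meets or exceeds the $28,000 cutoff, so the credit is $0.
Total: $504 + $1,050 + $0 = $1,554.

$1,554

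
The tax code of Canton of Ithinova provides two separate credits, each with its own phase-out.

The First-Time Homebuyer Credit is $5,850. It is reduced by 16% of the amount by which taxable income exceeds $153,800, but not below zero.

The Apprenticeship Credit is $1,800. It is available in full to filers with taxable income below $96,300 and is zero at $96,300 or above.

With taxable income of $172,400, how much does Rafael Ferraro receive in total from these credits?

$2,874

First-Time Homebuyer Credit: 16% of the $18,600 excess over $153,800 is $2,976; credit = $5,850 − $2,976 = $2,874.
Apprenticeship Credit: $172,400 meets or exceeds the $96,300 cutoff, so the credit is $0.
Total: $2,874 + $0 = $2,874.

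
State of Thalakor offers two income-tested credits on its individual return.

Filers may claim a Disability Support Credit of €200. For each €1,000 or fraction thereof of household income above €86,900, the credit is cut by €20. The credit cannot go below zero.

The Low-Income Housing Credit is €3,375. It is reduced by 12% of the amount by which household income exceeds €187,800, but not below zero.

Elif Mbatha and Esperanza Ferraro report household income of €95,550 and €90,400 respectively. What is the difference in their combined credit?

Elif (€95,550): Disability Support Credit: income exceeds €86,900 by €8,650, which is 9 full-or-partial €1,000 increments; reduction = 9 × €20 = €180, leaving €20. Low-Income Housing Credit: €95,550 is at or below the €187,800 threshold, so the full €3,375 applies. total €20 + €3,375 = €3,395
Esperanza (€90,400): Disability Support Credit: income exceeds €86,900 by €3,500, which is 4 full-or-partial €1,000 increments; reduction = 4 × €20 = €80, leaving €120. Low-Income Housing Credit: €90,400 is at or below the €187,800 threshold, so the full €3,375 applies. total €120 + €3,375 = €3,495
Difference: |€3,395 − €3,495| = €100.

€100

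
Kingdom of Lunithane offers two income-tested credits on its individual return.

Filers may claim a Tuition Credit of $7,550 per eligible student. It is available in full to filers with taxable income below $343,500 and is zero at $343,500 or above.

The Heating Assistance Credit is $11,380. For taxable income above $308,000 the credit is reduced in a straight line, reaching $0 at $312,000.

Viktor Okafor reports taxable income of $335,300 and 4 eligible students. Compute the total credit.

$30,200

Tuition Credit: base = 4 × $7,550 = $30,200. $335,300 is below the $343,500 cutoff, so the full $30,200 applies.
Heating Assistance Credit: $335,300 is at or above $312,000, so the credit is $0.
Total: $30,200 + $0 = $30,200.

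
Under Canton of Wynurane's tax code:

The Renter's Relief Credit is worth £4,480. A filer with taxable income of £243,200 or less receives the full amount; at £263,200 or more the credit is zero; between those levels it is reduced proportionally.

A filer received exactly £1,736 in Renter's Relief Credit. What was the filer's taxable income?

£255,450

£1,736 is 1,736/4,480 of the full £4,480, so 2,744/4,480 of the £20,000 range has been used: income = £243,200 + £20,000 × 2,744/4,480 = £255,450.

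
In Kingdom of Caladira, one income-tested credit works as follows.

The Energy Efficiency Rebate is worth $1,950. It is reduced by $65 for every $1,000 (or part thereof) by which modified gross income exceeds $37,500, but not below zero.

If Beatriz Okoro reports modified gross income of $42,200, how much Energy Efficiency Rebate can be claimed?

$1,625

Energy Efficiency Rebate: income exceeds $37,500 by $4,700, which is 5 full-or-partial $1,000 increments; reduction = 5 × $65 = $325, leaving $1,625.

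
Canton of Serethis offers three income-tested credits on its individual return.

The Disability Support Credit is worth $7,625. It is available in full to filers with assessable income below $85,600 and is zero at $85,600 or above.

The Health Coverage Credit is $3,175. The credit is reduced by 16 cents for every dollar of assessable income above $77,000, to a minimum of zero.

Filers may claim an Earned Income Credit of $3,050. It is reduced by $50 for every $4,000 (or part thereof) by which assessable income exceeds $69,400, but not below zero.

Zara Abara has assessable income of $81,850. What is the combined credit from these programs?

Disability Support Credit: $81,850 is below the $85,600 cutoff, so the full $7,625 applies.
Health Coverage Credit: 16% of the $4,850 excess over $77,000 is $776; credit = $3,175 − $776 = $2,399.
Earned Income Credit: income exceeds $69,400 by $12,450, which is 4 full-or-partial $4,000 increments; reduction = 4 × $50 = $200, leaving $2,850.
Total: $7,625 + $2,399 + $2,850 = $12,874.

$12,874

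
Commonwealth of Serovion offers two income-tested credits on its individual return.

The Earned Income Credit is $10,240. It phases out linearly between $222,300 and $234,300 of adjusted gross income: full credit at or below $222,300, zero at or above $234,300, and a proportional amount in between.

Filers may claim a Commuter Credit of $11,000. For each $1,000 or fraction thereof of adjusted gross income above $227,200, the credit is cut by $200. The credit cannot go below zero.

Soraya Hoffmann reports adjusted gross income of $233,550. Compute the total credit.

Earned Income Credit: $233,550 is $11,250 into a $12,000 phase-out range, leaving 750/12,000 of the credit: $10,240 × 750/12,000 = $640.
Commuter Credit: income exceeds $227,200 by $6,350, which is 7 full-or-partial $1,000 increments; reduction = 7 × $200 = $1,400, leaving $9,600.
Total: $640 + $9,600 = $10,240.

$10,240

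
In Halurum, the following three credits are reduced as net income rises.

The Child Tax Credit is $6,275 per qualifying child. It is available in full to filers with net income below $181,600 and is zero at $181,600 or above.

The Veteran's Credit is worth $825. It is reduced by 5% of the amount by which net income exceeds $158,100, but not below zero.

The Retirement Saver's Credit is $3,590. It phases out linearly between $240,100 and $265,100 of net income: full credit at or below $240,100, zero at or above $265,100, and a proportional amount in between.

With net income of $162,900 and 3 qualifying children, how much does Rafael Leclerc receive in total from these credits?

$23,000

Child Tax Credit: base = 3 × $6,275 = $18,825. $162,900 is below the $181,600 cutoff, so the full $18,825 applies.
Veteran's Credit: 5% of the $4,800 excess over $158,100 is $240; credit = $825 − $240 = $585.
Retirement Saver's Credit: $162,900 is at or below the $240,100 threshold, so the full $3,590 applies.
Total: $18,825 + $585 + $3,590 = $23,000.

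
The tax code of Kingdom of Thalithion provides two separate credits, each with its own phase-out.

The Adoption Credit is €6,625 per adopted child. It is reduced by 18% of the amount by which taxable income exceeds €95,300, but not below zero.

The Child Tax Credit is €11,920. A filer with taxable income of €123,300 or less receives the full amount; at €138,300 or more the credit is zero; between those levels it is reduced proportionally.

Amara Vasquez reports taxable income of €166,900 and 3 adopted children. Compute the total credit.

Adoption Credit: base = 3 × €6,625 = €19,875. 18% of the €71,600 excess over €95,300 is €12,888; credit = €19,875 − €12,888 = €6,987.
Child Tax Credit: €166,900 is at or above €138,300, so the credit is €0.
Total: €6,987 + €0 = €6,987.

€6,987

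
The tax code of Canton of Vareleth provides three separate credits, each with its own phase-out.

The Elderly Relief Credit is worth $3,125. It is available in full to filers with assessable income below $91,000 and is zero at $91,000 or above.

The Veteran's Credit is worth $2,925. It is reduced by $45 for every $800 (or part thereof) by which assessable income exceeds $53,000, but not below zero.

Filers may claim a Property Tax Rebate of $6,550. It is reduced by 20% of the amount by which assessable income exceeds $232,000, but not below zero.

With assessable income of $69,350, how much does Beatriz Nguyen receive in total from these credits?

$11,655

Elderly Relief Credit: $69,350 is below the $91,000 cutoff, so the full $3,125 applies.
Veteran's Credit: income exceeds $53,000 by $16,350, which is 21 full-or-partial $800 increments; reduction = 21 × $45 = $945, leaving $1,980.
Property Tax Rebate: $69,350 is at or below the $232,000 threshold, so the full $6,550 applies.
Total: $3,125 + $1,980 + $6,550 = $11,655.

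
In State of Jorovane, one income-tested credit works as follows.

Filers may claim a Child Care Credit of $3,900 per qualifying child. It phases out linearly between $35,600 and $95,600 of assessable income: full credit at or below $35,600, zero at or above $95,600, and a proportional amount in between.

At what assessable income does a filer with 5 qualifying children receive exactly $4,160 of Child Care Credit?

$82,800

Full credit = 5 × $3,900 = $19,500.
$4,160 is 4,160/19,500 of the full $19,500, so 15,340/19,500 of the $60,000 range has been used: income = $35,600 + $60,000 × 15,340/19,500 = $82,800.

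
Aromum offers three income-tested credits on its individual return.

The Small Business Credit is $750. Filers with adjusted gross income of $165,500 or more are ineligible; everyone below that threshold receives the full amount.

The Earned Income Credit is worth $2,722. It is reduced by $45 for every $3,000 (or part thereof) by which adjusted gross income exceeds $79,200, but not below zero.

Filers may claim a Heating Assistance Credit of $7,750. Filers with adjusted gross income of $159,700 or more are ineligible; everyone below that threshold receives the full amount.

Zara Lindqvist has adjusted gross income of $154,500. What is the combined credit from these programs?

$10,052

Small Business Credit: $154,500 is below the $165,500 cutoff, so the full $750 applies.
Earned Income Credit: income exceeds $79,200 by $75,300, which is 26 full-or-partial $3,000 increments; reduction = 26 × $45 = $1,170, leaving $1,552.
Heating Assistance Credit: $154,500 is below the $159,700 cutoff, so the full $7,750 applies.
Total: $750 + $1,552 + $7,750 = $10,052.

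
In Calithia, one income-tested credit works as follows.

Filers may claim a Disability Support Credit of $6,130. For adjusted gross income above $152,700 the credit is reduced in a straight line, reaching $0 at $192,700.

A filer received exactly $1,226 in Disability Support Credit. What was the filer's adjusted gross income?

$1,226 is 1,226/6,130 of the full $6,130, so 4,904/6,130 of the $40,000 range has been used: income = $152,700 + $40,000 × 4,904/6,130 = $184,700.

$184,700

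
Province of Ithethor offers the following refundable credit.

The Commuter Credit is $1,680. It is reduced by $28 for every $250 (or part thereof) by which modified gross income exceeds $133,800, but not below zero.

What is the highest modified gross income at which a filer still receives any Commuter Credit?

After 59 increments the reduction is 59 × $28 = $1,652, leaving $28; one more increment wipes it out. Increment 59 ends at excess 59 × $250 = $14,750, so the highest qualifying income is $133,800 + $14,750 = $148,550.

$148,550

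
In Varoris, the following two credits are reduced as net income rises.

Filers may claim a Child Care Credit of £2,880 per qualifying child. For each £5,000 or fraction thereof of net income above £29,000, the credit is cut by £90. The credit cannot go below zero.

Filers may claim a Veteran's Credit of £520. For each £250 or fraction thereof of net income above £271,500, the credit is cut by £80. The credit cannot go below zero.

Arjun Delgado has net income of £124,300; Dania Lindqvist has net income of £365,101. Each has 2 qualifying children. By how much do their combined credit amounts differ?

Arjun (£124,300): Child Care Credit: base = 2 × £2,880 = £5,760. income exceeds £29,000 by £95,300, which is 20 full-or-partial £5,000 increments; reduction = 20 × £90 = £1,800, leaving £3,960. Veteran's Credit: £124,300 is at or below the £271,500 threshold, so the full £520 applies. total £3,960 + £520 = £4,480
Dania (£365,101): Child Care Credit: base = 2 × £2,880 = £5,760. income exceeds £29,000 by £336,101 → 68 increments × £90 = £6,120 ≥ base, so the credit is £0. Veteran's Credit: income exceeds £271,500 by £93,601 → 375 increments × £80 = £30,000 ≥ base, so the credit is £0. total £0 + £0 = £0
Difference: |£4,480 − £0| = £4,480.

£4,480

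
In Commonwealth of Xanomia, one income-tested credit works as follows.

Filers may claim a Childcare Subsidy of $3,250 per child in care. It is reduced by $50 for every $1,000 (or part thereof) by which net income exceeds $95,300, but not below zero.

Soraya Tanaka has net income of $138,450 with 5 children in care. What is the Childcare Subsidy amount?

$14,050

Childcare Subsidy: base = 5 × $3,250 = $16,250. income exceeds $95,300 by $43,150, which is 44 full-or-partial $1,000 increments; reduction = 44 × $50 = $2,200, leaving $14,050.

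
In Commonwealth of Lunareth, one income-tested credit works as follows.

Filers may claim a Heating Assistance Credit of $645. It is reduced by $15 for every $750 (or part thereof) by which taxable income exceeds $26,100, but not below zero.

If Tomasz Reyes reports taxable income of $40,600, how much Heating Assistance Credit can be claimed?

Heating Assistance Credit: income exceeds $26,100 by $14,500, which is 20 full-or-partial $750 increments; reduction = 20 × $15 = $300, leaving $345.

$345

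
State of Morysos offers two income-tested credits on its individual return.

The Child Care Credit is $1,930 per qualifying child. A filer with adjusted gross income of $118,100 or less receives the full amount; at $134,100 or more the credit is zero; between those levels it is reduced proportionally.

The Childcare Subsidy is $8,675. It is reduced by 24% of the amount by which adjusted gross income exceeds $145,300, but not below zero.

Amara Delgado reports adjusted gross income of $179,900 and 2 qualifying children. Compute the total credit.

$371

Child Care Credit: base = 2 × $1,930 = $3,860. $179,900 is at or above $134,100, so the credit is $0.
Childcare Subsidy: 24% of the $34,600 excess over $145,300 is $8,304; credit = $8,675 − $8,304 = $371.
Total: $0 + $371 = $371.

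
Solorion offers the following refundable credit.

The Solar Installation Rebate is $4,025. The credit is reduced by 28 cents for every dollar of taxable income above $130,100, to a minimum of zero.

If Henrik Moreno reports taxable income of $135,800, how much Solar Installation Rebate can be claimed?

Solar Installation Rebate: 28% of the $5,700 excess over $130,100 is $1,596; credit = $4,025 − $1,596 = $2,429.

$2,429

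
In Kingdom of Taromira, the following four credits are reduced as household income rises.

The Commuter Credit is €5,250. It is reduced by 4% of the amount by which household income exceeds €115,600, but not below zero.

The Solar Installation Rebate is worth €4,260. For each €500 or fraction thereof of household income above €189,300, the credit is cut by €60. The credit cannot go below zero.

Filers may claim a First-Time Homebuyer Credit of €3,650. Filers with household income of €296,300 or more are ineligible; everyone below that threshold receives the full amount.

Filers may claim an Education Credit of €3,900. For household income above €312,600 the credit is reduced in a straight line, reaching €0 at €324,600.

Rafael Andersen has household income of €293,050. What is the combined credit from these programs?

€7,550

Commuter Credit: 4% of the €177,450 excess over €115,600 is €7,098 ≥ base, so the credit is €0.
Solar Installation Rebate: income exceeds €189,300 by €103,750 → 208 increments × €60 = €12,480 ≥ base, so the credit is €0.
First-Time Homebuyer Credit: €293,050 is below the €296,300 cutoff, so the full €3,650 applies.
Education Credit: €293,050 is at or below the €312,600 threshold, so the full €3,900 applies.
Total: €0 + €0 + €3,650 + €3,900 = €7,550.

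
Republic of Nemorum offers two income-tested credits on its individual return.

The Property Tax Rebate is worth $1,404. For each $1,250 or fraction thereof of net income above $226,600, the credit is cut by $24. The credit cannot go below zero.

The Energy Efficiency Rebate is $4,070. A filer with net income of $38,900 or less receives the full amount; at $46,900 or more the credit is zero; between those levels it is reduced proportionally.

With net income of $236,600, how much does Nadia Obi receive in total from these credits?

Property Tax Rebate: income exceeds $226,600 by $10,000, which is 8 full-or-partial $1,250 increments; reduction = 8 × $24 = $192, leaving $1,212.
Energy Efficiency Rebate: $236,600 is at or above $46,900, so the credit is $0.
Total: $1,212 + $0 = $1,212.

$1,212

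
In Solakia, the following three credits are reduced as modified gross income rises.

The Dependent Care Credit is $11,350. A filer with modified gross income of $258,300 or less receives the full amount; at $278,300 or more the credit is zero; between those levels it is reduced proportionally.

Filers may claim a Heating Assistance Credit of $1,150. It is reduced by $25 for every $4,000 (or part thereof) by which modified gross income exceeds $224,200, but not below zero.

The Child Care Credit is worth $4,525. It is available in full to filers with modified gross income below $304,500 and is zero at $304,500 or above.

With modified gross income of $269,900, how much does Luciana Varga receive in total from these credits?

Dependent Care Credit: $269,900 is $11,600 into a $20,000 phase-out range, leaving 8,400/20,000 of the credit: $11,350 × 8,400/20,000 = $4,767.
Heating Assistance Credit: income exceeds $224,200 by $45,700, which is 12 full-or-partial $4,000 increments; reduction = 12 × $25 = $300, leaving $850.
Child Care Credit: $269,900 is below the $304,500 cutoff, so the full $4,525 applies.
Total: $4,767 + $850 + $4,525 = $10,142.

$10,142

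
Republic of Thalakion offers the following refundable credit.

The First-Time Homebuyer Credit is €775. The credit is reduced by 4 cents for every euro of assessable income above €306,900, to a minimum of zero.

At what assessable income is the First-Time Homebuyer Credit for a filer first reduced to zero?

€326,275

The credit falls by 4% of each euro above €306,900, so it reaches zero when the excess is €775 / 4% = €19,375: income = €306,900 + €19,375 = €326,275.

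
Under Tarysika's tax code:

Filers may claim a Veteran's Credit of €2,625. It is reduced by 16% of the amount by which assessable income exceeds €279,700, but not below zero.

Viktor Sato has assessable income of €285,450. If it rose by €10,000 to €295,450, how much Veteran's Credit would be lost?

€1,600

At €285,450 — 16% of the €5,750 excess over €279,700 is €920; credit = €2,625 − €920 = €1,705.
At €295,450 — 16% of the €15,750 excess over €279,700 is €2,520; credit = €2,625 − €2,520 = €105.
Lost: €1,705 − €105 = €1,600.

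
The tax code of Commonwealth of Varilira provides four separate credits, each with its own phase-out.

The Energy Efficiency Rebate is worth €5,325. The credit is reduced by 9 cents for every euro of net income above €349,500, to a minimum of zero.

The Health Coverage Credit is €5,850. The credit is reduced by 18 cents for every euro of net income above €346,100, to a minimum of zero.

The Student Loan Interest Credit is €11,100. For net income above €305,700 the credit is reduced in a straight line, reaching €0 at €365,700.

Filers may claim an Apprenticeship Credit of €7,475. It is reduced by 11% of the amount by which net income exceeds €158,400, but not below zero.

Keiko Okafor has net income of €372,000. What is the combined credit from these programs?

Energy Efficiency Rebate: 9% of the €22,500 excess over €349,500 is €2,025; credit = €5,325 − €2,025 = €3,300.
Health Coverage Credit: 18% of the €25,900 excess over €346,100 is €4,662; credit = €5,850 − €4,662 = €1,188.
Student Loan Interest Credit: €372,000 is at or above €365,700, so the credit is €0.
Apprenticeship Credit: 11% of the €213,600 excess over €158,400 is €23,496 ≥ base, so the credit is €0.
Total: €3,300 + €1,188 + €0 + €0 = €4,488.

€4,488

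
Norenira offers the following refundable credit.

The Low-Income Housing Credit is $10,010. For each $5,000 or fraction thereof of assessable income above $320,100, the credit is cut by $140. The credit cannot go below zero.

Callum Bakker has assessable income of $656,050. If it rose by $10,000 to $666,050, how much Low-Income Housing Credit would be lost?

At $656,050 — income exceeds $320,100 by $335,950, which is 68 full-or-partial $5,000 increments; reduction = 68 × $140 = $9,520, leaving $490.
At $666,050 — income exceeds $320,100 by $345,950, which is 70 full-or-partial $5,000 increments; reduction = 70 × $140 = $9,800, leaving $210.
Lost: $490 − $210 = $280.

$280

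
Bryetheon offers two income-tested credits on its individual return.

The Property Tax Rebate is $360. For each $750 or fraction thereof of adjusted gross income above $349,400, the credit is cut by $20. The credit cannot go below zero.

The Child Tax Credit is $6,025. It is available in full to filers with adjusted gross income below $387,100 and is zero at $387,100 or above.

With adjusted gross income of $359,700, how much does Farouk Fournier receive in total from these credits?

Property Tax Rebate: income exceeds $349,400 by $10,300, which is 14 full-or-partial $750 increments; reduction = 14 × $20 = $280, leaving $80.
Child Tax Credit: $359,700 is below the $387,100 cutoff, so the full $6,025 applies.
Total: $80 + $6,025 = $6,105.

$6,105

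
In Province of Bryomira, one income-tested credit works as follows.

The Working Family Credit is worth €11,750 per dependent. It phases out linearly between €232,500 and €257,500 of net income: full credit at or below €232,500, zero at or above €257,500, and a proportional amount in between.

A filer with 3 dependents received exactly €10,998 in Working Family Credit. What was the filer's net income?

Full credit = 3 × €11,750 = €35,250.
€10,998 is 10,998/35,250 of the full €35,250, so 24,252/35,250 of the €25,000 range has been used: income = €232,500 + €25,000 × 24,252/35,250 = €249,700.

€249,700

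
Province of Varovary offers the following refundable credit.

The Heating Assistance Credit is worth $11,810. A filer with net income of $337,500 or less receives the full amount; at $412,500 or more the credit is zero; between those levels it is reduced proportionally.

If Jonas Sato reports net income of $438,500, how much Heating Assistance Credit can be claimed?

$0

Heating Assistance Credit: $438,500 is at or above $412,500, so the credit is $0.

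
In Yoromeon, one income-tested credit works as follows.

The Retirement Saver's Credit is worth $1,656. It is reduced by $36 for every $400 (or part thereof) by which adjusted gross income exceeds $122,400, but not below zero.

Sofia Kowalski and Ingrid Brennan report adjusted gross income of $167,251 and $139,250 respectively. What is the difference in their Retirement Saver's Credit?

Sofia ($167,251): Retirement Saver's Credit: income exceeds $122,400 by $44,851 → 113 increments × $36 = $4,068 ≥ base, so the credit is $0.
Ingrid ($139,250): Retirement Saver's Credit: income exceeds $122,400 by $16,850, which is 43 full-or-partial $400 increments; reduction = 43 × $36 = $1,548, leaving $108.
Difference: |$0 − $108| = $108.

$108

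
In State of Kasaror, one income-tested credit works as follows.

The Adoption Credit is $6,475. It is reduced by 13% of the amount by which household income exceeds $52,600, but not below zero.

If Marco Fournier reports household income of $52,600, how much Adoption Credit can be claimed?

$6,475

Adoption Credit: $52,600 is at or below the $52,600 threshold, so the full $6,475 applies.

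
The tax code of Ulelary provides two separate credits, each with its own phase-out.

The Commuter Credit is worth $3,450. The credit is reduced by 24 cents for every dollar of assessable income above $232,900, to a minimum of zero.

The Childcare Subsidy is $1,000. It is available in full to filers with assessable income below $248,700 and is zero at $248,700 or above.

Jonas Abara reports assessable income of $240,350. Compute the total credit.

Commuter Credit: 24% of the $7,450 excess over $232,900 is $1,788; credit = $3,450 − $1,788 = $1,662.
Childcare Subsidy: $240,350 is below the $248,700 cutoff, so the full $1,000 applies.
Total: $1,662 + $1,000 = $2,662.

$2,662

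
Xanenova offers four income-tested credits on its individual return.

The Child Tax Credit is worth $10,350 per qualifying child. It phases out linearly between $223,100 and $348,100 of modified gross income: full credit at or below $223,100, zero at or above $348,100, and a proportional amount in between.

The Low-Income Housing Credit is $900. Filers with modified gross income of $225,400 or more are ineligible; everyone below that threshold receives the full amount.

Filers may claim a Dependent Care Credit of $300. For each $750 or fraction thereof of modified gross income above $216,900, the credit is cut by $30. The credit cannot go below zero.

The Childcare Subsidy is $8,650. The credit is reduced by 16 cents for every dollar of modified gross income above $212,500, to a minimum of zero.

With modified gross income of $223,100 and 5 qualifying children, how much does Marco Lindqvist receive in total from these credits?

$59,634

Child Tax Credit: base = 5 × $10,350 = $51,750. $223,100 is at or below the $223,100 threshold, so the full $51,750 applies.
Low-Income Housing Credit: $223,100 is below the $225,400 cutoff, so the full $900 applies.
Dependent Care Credit: income exceeds $216,900 by $6,200, which is 9 full-or-partial $750 increments; reduction = 9 × $30 = $270, leaving $30.
Childcare Subsidy: 16% of the $10,600 excess over $212,500 is $1,696; credit = $8,650 − $1,696 = $6,954.
Total: $51,750 + $900 + $30 + $6,954 = $59,634.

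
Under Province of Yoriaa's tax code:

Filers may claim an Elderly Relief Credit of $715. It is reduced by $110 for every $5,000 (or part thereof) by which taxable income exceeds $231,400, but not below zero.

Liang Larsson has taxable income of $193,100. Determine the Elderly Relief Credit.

$715

Elderly Relief Credit: $193,100 is at or below the $231,400 threshold, so the full $715 applies.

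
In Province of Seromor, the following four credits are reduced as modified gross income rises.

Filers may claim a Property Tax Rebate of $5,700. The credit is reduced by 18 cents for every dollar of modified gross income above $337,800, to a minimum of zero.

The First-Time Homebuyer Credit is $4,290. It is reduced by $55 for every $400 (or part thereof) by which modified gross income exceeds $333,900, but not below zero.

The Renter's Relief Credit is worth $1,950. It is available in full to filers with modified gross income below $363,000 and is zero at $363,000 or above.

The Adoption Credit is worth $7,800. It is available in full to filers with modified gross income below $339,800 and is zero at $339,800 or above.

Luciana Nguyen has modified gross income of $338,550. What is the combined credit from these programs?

$18,945

Property Tax Rebate: 18% of the $750 excess over $337,800 is $135; credit = $5,700 − $135 = $5,565.
First-Time Homebuyer Credit: income exceeds $333,900 by $4,650, which is 12 full-or-partial $400 increments; reduction = 12 × $55 = $660, leaving $3,630.
Renter's Relief Credit: $338,550 is below the $363,000 cutoff, so the full $1,950 applies.
Adoption Credit: $338,550 is below the $339,800 cutoff, so the full $7,800 applies.
Total: $5,565 + $3,630 + $1,950 + $7,800 = $18,945.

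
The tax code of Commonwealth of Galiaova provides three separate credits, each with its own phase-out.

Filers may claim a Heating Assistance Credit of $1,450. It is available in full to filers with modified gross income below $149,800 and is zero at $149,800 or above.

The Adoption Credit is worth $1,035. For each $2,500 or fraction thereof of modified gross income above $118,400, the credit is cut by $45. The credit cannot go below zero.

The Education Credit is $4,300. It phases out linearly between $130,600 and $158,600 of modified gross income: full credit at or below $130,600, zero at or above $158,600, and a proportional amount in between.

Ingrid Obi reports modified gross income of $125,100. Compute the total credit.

$6,650

Heating Assistance Credit: $125,100 is below the $149,800 cutoff, so the full $1,450 applies.
Adoption Credit: income exceeds $118,400 by $6,700, which is 3 full-or-partial $2,500 increments; reduction = 3 × $45 = $135, leaving $900.
Education Credit: $125,100 is at or below the $130,600 threshold, so the full $4,300 applies.
Total: $1,450 + $900 + $4,300 = $6,650.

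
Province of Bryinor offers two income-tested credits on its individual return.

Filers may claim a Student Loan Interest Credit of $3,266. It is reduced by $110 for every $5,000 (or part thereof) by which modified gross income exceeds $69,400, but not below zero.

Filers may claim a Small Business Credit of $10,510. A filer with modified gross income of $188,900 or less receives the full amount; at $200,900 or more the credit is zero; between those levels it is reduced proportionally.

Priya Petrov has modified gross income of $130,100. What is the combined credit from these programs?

Student Loan Interest Credit: income exceeds $69,400 by $60,700, which is 13 full-or-partial $5,000 increments; reduction = 13 × $110 = $1,430, leaving $1,836.
Small Business Credit: $130,100 is at or below the $188,900 threshold, so the full $10,510 applies.
Total: $1,836 + $10,510 = $12,346.

$12,346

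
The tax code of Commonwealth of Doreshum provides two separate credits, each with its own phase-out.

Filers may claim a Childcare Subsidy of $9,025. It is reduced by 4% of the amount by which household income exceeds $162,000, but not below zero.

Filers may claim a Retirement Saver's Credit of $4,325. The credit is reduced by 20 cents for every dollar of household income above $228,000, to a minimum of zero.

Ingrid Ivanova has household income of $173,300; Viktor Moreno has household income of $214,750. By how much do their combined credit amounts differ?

$1,658

Ingrid ($173,300): Childcare Subsidy: 4% of the $11,300 excess over $162,000 is $452; credit = $9,025 − $452 = $8,573. Retirement Saver's Credit: $173,300 is at or below the $228,000 threshold, so the full $4,325 applies. total $8,573 + $4,325 = $12,898
Viktor ($214,750): Childcare Subsidy: 4% of the $52,750 excess over $162,000 is $2,110; credit = $9,025 − $2,110 = $6,915. Retirement Saver's Credit: $214,750 is at or below the $228,000 threshold, so the full $4,325 applies. total $6,915 + $4,325 = $11,240
Difference: |$12,898 − $11,240| = $1,658.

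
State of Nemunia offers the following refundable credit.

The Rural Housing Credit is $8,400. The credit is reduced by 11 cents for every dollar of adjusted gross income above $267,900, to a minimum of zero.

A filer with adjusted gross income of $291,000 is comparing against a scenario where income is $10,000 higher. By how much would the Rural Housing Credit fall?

$1,100

At $291,000 — 11% of the $23,100 excess over $267,900 is $2,541; credit = $8,400 − $2,541 = $5,859.
At $301,000 — 11% of the $33,100 excess over $267,900 is $3,641; credit = $8,400 − $3,641 = $4,759.
Lost: $5,859 − $4,759 = $1,100.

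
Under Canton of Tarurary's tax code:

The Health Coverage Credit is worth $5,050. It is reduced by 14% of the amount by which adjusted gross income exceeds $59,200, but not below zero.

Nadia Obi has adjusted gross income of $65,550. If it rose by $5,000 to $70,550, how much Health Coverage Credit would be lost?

At $65,550 — 14% of the $6,350 excess over $59,200 is $889; credit = $5,050 − $889 = $4,161.
At $70,550 — 14% of the $11,350 excess over $59,200 is $1,589; credit = $5,050 − $1,589 = $3,461.
Lost: $4,161 − $3,461 = $700.

$700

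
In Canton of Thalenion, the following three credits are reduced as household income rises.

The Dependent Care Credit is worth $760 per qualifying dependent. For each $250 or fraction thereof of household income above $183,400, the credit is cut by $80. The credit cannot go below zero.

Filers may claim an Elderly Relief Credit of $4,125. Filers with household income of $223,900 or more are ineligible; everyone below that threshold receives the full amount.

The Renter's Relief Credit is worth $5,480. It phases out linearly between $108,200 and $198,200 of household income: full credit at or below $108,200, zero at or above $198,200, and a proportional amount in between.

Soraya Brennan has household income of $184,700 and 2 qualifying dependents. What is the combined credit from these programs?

$5,987

Dependent Care Credit: base = 2 × $760 = $1,520. income exceeds $183,400 by $1,300, which is 6 full-or-partial $250 increments; reduction = 6 × $80 = $480, leaving $1,040.
Elderly Relief Credit: $184,700 is below the $223,900 cutoff, so the full $4,125 applies.
Renter's Relief Credit: $184,700 is $76,500 into a $90,000 phase-out range, leaving 13,500/90,000 of the credit: $5,480 × 13,500/90,000 = $822.
Total: $1,040 + $4,125 + $822 = $5,987.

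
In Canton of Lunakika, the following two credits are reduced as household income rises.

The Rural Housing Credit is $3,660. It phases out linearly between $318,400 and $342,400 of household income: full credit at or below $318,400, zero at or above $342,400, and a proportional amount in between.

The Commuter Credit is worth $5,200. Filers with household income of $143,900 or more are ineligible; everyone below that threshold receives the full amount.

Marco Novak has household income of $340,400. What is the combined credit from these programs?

Rural Housing Credit: $340,400 is $22,000 into a $24,000 phase-out range, leaving 2,000/24,000 of the credit: $3,660 × 2,000/24,000 = $305.
Commuter Credit: $340,400 meets or exceeds the $143,900 cutoff, so the credit is $0.
Total: $305 + $0 = $305.

$305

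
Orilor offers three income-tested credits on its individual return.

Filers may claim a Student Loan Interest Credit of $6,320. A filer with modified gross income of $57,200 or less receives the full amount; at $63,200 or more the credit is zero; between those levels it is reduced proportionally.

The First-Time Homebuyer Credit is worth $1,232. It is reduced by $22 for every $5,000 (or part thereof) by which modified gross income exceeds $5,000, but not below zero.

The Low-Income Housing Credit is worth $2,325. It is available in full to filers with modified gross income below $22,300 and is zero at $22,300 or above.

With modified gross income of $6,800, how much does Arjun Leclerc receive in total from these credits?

Student Loan Interest Credit: $6,800 is at or below the $57,200 threshold, so the full $6,320 applies.
First-Time Homebuyer Credit: income exceeds $5,000 by $1,800, which is 1 full-or-partial $5,000 increment; reduction = 1 × $22 = $22, leaving $1,210.
Low-Income Housing Credit: $6,800 is below the $22,300 cutoff, so the full $2,325 applies.
Total: $6,320 + $1,210 + $2,325 = $9,855.

$9,855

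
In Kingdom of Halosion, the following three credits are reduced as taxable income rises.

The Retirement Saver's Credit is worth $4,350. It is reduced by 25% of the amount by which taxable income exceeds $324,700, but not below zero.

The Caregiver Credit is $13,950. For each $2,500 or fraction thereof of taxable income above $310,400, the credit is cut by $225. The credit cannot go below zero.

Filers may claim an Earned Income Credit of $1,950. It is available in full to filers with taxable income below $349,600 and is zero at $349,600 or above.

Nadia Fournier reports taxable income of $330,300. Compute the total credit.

$17,050

Retirement Saver's Credit: 25% of the $5,600 excess over $324,700 is $1,400; credit = $4,350 − $1,400 = $2,950.
Caregiver Credit: income exceeds $310,400 by $19,900, which is 8 full-or-partial $2,500 increments; reduction = 8 × $225 = $1,800, leaving $12,150.
Earned Income Credit: $330,300 is below the $349,600 cutoff, so the full $1,950 applies.
Total: $2,950 + $12,150 + $1,950 = $17,050.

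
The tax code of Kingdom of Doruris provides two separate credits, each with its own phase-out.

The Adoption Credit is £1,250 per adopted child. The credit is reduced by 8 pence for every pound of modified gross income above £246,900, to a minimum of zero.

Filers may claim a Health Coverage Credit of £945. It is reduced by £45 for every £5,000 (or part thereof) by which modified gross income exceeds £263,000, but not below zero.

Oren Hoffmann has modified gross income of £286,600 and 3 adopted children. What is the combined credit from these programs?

£1,294

Adoption Credit: base = 3 × £1,250 = £3,750. 8% of the £39,700 excess over £246,900 is £3,176; credit = £3,750 − £3,176 = £574.
Health Coverage Credit: income exceeds £263,000 by £23,600, which is 5 full-or-partial £5,000 increments; reduction = 5 × £45 = £225, leaving £720.
Total: £574 + £720 = £1,294.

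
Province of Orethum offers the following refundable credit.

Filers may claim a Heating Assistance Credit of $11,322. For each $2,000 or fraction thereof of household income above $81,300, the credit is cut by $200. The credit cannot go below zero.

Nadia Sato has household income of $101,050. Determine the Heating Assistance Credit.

$9,322

Heating Assistance Credit: income exceeds $81,300 by $19,750, which is 10 full-or-partial $2,000 increments; reduction = 10 × $200 = $2,000, leaving $9,322.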